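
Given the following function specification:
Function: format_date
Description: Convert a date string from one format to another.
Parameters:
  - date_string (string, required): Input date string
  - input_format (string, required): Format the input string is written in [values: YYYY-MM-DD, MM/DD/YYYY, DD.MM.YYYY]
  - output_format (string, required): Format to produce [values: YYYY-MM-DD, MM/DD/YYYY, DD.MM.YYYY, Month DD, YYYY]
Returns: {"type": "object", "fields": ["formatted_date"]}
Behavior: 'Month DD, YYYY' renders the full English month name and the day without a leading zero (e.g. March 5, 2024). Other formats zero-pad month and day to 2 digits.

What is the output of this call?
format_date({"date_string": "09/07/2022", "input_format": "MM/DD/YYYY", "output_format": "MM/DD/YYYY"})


Parse '09/07/2022' as MM/DD/YYYY: year=2022, month=9, day=7
Render as MM/DD/YYYY: 09/07/2022
Output:
{"formatted_date": "09/07/2022"}


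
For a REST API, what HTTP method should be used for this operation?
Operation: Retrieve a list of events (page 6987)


GET = read, POST = create, PUT = update/replace, DELETE = remove
This operation is a read.
GET


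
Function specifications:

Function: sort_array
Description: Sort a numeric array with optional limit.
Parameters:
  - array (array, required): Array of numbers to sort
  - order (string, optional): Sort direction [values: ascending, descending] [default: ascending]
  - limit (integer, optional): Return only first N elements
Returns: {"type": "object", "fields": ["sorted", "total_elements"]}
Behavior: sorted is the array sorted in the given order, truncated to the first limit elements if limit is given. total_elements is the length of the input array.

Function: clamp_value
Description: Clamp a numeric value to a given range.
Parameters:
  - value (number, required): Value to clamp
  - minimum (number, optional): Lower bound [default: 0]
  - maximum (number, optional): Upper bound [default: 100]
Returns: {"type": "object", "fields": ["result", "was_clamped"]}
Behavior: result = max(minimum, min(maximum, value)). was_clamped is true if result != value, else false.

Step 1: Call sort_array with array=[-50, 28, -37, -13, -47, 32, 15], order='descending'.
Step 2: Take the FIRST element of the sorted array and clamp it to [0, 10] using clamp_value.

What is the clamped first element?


Step 1: sort_array(order=descending)
  sorted: [32, 28, 15, -13, -37, -47, -50]
  -> first element = 32
Step 2: clamp_value(value=32, minimum=0, maximum=10)
  result = max(0, min(10, 32)) = max(0, 10) = 10
  was_clamped = (10 != 32) = true
  -> result = 10
10


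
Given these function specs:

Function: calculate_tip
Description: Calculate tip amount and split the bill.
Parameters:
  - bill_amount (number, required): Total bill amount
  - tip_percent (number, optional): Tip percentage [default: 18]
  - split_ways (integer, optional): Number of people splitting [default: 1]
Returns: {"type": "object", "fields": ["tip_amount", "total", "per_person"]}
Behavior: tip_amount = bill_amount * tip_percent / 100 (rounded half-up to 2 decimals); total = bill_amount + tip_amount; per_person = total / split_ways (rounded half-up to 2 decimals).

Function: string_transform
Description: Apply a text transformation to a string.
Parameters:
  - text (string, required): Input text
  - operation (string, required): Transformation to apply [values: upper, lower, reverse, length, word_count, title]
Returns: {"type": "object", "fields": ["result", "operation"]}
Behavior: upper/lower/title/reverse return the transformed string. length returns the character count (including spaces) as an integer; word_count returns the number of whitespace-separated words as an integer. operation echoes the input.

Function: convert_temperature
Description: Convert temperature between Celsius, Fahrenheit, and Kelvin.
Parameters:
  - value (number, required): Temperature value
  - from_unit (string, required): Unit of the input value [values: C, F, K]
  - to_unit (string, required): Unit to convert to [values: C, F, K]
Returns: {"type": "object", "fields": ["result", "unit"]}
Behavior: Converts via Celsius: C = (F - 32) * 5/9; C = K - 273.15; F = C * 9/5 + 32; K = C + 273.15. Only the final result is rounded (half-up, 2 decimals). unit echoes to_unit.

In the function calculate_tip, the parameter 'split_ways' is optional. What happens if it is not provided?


The calculate_tip spec declares:
  - split_ways (integer, optional): Number of people splitting [default: 1]
It defaults to 1


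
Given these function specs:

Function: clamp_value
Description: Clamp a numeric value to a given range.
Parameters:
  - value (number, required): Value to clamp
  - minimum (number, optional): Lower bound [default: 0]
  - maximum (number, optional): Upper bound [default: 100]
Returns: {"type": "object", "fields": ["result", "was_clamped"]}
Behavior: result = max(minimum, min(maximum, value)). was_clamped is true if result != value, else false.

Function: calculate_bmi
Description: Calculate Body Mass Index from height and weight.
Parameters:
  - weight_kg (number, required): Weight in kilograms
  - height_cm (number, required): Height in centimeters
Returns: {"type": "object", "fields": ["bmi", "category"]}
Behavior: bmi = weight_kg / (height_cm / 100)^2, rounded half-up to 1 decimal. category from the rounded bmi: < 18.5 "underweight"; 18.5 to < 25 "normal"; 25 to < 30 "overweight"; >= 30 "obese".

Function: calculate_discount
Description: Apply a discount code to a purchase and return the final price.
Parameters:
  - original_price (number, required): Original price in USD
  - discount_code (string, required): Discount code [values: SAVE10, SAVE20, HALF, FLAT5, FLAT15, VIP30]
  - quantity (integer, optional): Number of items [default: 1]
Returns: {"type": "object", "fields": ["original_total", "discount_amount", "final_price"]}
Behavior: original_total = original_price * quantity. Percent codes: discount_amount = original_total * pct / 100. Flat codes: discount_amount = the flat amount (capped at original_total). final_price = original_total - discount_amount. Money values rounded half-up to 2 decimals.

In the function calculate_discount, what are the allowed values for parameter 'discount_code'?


The calculate_discount spec declares:
  - discount_code (string, required): Discount code [values: SAVE10, SAVE20, HALF, FLAT5, FLAT15, VIP30]
Allowed values:
SAVE10, SAVE20, HALF, FLAT5, FLAT15, VIP30


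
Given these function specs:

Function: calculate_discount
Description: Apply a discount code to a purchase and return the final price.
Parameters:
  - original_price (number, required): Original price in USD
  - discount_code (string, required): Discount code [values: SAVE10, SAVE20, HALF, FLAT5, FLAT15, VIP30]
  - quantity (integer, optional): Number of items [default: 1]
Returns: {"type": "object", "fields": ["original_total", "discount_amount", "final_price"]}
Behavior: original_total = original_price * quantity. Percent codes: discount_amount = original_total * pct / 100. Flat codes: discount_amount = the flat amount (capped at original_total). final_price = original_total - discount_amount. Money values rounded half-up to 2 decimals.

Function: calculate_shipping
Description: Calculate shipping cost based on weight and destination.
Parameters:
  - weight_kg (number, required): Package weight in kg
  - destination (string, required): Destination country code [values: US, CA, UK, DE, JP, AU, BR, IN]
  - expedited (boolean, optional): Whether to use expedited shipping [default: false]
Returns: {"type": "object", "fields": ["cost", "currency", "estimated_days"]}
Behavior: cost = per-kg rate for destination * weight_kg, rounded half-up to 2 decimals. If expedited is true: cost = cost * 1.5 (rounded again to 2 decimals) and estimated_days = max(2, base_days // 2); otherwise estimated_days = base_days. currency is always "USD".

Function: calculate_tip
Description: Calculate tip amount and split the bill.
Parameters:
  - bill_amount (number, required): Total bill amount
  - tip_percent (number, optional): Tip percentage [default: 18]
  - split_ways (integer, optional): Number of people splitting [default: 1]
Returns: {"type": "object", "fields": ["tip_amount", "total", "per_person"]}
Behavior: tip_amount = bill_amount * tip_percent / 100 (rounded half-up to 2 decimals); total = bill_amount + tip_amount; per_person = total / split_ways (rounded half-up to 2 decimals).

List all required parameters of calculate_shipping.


Parameters of calculate_shipping and their required/optional flag:
  weight_kg: required
  destination: required
  expedited: optional
destination, weight_kg


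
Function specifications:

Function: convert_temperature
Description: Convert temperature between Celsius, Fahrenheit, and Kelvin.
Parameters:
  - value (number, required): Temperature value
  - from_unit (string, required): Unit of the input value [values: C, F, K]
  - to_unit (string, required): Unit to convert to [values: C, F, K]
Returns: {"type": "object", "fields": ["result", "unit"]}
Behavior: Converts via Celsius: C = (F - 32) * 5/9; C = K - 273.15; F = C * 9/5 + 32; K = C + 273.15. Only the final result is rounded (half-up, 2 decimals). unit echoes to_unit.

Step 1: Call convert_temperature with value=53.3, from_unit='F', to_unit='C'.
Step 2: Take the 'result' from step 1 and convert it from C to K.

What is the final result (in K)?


Step 1: convert_temperature(value=53.3, from_unit=F, to_unit=C)
  To C: (53.3 - 32) * 5/9 = 11.833333
  Target is C: 11.833333
  Round to 2 decimals: 11.83
  -> result = 11.83 C
Step 2: convert_temperature(value=11.83, from_unit=C, to_unit=K)
  Input already in C: 11.83
  To K: 11.83 + 273.15 = 284.98
  Round to 2 decimals: 284.98
  -> result = 284.98 K
284.98 K


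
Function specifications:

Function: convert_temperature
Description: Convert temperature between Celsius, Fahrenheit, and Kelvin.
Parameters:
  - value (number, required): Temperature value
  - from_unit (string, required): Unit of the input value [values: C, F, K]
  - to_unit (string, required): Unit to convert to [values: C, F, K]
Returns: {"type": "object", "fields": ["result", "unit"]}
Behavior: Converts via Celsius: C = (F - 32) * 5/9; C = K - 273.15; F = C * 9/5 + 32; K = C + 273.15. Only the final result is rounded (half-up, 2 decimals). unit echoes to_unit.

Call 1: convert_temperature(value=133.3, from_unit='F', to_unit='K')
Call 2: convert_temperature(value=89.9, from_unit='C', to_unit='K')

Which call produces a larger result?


Call 1:
  To C: (133.3 - 32) * 5/9 = 56.277778
  To K: 56.277778 + 273.15 = 329.427778
  Round to 2 decimals: 329.43
  -> 329.43 K
Call 2:
  Input already in C: 89.9
  To K: 89.9 + 273.15 = 363.05
  Round to 2 decimals: 363.05
  -> 363.05 K
Call 2 (363.05 K)


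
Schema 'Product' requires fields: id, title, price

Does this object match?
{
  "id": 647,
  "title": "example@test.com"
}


Checking required fields...
Missing: price
Invalid - missing required field 'price'


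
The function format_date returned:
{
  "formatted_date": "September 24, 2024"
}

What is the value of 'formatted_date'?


September 24, 2024


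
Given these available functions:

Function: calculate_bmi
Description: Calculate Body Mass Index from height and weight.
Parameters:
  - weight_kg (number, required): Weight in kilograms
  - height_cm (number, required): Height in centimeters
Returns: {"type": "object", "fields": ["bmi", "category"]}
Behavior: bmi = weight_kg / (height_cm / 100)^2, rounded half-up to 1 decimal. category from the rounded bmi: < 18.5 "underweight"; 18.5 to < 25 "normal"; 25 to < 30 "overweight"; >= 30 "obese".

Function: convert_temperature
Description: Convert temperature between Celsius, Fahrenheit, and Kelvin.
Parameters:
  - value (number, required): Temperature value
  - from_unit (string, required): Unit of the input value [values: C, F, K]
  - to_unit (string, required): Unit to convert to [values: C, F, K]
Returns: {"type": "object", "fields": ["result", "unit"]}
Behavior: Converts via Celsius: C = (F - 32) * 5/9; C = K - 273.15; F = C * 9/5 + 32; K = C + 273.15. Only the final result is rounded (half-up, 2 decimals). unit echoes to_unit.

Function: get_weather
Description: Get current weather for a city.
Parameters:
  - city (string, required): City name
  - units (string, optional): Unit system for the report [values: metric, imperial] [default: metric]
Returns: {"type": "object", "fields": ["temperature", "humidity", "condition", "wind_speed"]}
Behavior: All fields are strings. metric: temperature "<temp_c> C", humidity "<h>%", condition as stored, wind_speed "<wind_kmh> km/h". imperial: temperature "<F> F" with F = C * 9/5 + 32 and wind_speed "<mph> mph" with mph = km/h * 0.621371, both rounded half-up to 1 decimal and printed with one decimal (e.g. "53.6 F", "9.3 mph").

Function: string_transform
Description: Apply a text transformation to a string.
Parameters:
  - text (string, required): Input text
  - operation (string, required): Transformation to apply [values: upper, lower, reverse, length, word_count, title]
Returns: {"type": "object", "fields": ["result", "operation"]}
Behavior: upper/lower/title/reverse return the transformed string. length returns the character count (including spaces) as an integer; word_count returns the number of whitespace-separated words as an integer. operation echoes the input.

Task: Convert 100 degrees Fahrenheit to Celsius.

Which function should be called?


The task needs a function whose description is: Convert temperature between Celsius, Fahrenheit, and Kelvin.
convert_temperature


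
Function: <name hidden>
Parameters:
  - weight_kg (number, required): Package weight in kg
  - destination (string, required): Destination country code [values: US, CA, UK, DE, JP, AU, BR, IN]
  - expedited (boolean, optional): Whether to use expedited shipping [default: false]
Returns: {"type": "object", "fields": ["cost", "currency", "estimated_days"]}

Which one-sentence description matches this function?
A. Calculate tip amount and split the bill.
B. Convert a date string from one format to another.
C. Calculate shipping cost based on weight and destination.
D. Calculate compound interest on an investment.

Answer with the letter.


Parameters weight_kg, destination, expedited and return ["cost", "currency", "estimated_days"] fit: Calculate shipping cost based on weight and destination.
C


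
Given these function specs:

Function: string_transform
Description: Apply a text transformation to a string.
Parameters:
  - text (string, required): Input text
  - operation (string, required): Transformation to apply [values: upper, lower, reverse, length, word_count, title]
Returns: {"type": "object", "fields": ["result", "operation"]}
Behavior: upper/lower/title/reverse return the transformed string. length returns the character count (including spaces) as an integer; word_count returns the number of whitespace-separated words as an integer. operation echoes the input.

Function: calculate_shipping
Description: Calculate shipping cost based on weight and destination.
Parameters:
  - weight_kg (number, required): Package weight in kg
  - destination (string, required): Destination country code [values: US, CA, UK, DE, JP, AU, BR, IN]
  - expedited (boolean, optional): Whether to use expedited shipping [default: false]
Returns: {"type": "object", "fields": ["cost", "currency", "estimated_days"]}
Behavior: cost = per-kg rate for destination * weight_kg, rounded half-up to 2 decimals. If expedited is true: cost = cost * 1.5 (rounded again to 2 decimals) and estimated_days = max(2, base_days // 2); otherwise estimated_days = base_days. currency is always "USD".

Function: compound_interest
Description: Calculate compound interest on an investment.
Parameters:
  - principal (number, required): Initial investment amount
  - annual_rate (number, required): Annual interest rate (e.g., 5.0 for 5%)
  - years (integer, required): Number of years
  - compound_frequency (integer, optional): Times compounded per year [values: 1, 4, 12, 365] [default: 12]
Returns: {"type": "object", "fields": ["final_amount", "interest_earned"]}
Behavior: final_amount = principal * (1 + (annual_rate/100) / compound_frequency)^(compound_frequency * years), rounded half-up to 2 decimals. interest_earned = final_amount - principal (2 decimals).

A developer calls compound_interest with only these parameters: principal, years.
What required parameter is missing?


Required parameters: principal, annual_rate, years
Provided: principal, years
Missing: annual_rate
annual_rate


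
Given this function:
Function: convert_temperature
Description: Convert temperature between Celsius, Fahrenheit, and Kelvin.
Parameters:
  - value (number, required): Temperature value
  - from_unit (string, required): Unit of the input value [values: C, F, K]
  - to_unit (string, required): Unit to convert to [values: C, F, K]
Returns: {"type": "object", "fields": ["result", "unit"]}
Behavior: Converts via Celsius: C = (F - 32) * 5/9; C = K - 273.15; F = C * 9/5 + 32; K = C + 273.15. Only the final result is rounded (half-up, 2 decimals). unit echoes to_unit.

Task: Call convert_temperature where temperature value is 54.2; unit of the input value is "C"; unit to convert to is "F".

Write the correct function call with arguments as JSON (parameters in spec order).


Mapping each described value to its parameter name:
  'Temperature value' -> value = 54.2
  'Unit of the input value' -> from_unit = "C"
  'Unit to convert to' -> to_unit = "F"
convert_temperature({"value": 54.2, "from_unit": "C", "to_unit": "F"})


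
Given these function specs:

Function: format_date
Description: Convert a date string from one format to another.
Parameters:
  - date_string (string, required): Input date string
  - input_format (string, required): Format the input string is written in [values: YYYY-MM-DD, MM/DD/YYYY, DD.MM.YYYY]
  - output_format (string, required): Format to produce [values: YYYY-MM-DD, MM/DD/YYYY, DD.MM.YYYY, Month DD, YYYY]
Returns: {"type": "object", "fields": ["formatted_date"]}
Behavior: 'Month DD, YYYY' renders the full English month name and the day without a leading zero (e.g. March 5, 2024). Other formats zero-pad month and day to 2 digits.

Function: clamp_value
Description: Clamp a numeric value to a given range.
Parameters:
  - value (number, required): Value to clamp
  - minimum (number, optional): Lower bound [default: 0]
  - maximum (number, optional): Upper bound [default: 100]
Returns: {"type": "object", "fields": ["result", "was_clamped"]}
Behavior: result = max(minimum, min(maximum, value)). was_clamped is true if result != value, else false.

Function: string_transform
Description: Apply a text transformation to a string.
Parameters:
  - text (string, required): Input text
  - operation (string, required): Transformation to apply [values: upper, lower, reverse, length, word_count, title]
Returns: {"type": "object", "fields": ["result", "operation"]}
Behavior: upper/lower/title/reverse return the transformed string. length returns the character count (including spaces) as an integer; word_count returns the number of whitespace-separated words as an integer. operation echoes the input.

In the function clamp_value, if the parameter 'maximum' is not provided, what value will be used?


The clamp_value spec declares:
  - maximum (number, optional): Upper bound [default: 100]
Default:
100


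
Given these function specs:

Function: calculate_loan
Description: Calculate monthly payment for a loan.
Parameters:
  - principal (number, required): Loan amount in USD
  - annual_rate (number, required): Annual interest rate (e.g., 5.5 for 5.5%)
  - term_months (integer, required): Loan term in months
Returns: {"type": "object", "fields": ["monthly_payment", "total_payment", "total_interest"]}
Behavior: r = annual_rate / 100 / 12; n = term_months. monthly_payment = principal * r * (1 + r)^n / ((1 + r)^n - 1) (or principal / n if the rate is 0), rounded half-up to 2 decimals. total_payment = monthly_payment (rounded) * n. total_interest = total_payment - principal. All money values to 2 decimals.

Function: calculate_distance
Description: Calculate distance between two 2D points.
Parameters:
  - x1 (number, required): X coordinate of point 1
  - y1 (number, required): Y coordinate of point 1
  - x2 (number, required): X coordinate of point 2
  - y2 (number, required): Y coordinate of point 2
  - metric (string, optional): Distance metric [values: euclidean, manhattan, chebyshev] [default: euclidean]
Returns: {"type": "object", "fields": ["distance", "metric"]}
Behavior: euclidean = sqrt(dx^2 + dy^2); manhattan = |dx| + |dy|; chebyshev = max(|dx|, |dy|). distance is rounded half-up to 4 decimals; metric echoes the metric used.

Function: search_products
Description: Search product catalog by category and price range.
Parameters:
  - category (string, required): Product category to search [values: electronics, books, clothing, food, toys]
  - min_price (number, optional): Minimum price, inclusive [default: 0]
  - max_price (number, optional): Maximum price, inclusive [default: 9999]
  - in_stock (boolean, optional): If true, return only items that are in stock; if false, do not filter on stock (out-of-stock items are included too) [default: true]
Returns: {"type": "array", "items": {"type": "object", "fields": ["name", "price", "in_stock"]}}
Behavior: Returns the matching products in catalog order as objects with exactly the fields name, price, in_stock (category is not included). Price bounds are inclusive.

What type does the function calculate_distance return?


The calculate_distance spec declares Returns: {"type": "object", "fields": ["distance", "metric"]}
Type:
object


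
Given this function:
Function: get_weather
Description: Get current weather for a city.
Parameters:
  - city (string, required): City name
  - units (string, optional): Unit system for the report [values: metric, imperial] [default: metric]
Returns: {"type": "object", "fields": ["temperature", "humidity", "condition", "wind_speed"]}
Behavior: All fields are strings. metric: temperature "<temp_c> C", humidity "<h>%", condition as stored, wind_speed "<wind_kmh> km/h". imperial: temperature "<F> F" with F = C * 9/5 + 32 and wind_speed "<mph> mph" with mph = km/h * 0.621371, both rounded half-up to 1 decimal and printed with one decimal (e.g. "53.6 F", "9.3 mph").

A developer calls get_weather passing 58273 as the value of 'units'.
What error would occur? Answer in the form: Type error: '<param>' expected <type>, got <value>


Spec: 'units' is declared as string; 58273 is an integer.
Type error: 'units' expected string, got 58273


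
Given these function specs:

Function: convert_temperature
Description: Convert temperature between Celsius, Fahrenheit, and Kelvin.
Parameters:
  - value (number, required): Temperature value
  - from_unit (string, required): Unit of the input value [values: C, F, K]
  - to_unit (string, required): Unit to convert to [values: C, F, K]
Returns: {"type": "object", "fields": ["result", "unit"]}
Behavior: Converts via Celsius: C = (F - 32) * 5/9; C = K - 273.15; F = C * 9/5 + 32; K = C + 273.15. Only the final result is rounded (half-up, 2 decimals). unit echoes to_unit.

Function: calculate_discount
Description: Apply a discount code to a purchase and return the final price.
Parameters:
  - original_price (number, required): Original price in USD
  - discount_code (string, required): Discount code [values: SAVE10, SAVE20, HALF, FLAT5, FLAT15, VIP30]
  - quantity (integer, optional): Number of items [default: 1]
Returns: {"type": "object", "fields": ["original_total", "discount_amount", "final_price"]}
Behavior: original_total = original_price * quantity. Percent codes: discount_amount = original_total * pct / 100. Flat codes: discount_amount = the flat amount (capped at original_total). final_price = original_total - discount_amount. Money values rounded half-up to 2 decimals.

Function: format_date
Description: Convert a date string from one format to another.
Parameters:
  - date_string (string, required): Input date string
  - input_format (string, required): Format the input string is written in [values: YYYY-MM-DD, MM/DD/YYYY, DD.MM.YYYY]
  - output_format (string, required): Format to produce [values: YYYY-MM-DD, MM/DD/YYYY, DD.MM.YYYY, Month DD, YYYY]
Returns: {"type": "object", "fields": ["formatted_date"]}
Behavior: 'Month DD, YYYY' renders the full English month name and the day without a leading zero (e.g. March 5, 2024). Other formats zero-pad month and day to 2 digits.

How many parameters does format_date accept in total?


Parameters of format_date: date_string (required), input_format (required), output_format (required)
Total:
3


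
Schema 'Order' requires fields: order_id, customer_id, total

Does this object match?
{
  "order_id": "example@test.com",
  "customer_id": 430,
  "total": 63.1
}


Checking required fields... All present.
Valid - all required fields present


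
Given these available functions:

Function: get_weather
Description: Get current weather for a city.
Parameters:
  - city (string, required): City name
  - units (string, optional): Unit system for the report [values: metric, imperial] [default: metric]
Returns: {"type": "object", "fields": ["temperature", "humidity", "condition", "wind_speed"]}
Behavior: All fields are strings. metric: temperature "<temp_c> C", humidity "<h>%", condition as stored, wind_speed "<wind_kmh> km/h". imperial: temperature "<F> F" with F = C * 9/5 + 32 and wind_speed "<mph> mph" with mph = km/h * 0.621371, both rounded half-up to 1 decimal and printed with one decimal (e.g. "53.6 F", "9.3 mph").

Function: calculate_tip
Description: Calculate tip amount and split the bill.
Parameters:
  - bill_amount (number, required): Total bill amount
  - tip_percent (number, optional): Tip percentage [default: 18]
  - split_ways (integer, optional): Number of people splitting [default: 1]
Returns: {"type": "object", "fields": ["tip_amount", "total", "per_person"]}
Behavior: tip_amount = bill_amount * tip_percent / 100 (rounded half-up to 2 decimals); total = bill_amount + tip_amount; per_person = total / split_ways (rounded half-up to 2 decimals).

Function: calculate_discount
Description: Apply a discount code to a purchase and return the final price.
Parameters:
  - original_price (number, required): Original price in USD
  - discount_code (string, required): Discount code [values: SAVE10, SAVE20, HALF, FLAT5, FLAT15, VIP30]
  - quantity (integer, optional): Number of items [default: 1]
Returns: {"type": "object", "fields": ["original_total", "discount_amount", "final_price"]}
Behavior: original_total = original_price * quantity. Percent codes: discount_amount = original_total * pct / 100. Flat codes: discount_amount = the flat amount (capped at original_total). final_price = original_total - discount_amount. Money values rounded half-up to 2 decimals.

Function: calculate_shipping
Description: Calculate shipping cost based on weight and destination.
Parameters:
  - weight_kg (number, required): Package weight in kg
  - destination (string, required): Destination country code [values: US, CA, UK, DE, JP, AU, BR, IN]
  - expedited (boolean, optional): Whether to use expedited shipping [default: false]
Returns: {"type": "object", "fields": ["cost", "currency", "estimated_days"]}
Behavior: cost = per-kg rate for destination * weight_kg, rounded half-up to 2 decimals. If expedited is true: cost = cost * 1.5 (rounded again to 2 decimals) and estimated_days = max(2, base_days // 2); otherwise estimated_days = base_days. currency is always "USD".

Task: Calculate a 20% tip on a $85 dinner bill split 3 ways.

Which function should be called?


The task needs a function whose description is: Calculate tip amount and split the bill.
calculate_tip


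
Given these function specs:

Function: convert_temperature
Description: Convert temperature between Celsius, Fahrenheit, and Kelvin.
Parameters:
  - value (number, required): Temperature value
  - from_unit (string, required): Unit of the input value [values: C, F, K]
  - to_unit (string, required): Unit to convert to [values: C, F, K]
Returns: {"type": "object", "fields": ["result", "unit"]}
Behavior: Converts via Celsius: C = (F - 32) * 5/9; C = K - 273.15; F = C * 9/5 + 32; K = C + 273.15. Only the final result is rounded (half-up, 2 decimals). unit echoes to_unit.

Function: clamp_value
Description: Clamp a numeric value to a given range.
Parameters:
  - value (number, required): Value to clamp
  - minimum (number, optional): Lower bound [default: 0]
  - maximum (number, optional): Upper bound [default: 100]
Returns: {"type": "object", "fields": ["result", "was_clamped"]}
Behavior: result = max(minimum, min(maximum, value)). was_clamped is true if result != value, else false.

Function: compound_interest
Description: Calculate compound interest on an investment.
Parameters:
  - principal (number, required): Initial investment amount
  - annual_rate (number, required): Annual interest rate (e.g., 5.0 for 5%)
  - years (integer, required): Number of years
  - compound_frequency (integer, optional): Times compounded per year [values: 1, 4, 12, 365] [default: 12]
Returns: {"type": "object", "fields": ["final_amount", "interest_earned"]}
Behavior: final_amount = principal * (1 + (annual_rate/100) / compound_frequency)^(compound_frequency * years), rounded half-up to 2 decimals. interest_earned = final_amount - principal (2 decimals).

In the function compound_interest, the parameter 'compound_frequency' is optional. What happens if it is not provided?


The compound_interest spec declares:
  - compound_frequency (integer, optional): Times compounded per year [values: 1, 4, 12, 365] [default: 12]
It defaults to 12


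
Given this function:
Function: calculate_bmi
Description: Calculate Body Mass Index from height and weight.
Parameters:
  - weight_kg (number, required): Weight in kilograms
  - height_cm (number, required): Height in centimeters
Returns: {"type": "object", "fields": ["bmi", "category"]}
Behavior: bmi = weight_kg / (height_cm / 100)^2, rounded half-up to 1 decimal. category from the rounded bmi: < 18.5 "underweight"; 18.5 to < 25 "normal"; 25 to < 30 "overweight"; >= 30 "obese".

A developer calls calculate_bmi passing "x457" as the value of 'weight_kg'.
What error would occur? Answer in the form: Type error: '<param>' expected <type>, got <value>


Spec: 'weight_kg' is declared as number; "x457" is a string.
Type error: 'weight_kg' expected number, got "x457"


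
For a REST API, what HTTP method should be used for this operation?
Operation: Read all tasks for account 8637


GET = read, POST = create, PUT = update/replace, DELETE = remove
This operation is a read.
GET


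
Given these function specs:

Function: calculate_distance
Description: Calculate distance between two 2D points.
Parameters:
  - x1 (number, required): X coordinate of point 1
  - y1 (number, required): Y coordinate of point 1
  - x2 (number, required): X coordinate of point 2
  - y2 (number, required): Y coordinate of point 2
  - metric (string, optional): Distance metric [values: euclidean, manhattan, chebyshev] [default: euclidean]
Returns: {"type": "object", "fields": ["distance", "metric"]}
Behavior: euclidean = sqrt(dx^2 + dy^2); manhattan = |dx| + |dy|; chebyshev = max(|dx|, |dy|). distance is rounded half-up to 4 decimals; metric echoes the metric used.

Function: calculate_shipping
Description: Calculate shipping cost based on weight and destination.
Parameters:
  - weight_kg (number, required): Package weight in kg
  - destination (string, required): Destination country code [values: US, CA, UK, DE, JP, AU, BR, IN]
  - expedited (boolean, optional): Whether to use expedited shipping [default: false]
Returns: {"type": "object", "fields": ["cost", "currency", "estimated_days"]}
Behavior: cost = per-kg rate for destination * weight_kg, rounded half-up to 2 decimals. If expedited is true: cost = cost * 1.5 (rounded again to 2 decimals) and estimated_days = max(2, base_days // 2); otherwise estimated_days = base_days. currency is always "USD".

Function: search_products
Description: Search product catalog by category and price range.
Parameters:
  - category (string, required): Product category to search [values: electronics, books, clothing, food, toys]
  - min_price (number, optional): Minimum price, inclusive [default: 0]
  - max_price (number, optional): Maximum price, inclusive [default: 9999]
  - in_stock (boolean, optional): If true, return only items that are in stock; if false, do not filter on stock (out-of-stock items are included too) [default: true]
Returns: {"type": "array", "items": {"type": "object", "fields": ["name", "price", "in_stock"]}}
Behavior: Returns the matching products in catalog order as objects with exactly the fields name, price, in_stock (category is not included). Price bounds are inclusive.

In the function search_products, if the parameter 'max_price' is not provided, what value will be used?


The search_products spec declares:
  - max_price (number, optional): Maximum price, inclusive [default: 9999]
Default:
9999


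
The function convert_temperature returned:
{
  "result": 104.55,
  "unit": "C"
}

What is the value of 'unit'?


C


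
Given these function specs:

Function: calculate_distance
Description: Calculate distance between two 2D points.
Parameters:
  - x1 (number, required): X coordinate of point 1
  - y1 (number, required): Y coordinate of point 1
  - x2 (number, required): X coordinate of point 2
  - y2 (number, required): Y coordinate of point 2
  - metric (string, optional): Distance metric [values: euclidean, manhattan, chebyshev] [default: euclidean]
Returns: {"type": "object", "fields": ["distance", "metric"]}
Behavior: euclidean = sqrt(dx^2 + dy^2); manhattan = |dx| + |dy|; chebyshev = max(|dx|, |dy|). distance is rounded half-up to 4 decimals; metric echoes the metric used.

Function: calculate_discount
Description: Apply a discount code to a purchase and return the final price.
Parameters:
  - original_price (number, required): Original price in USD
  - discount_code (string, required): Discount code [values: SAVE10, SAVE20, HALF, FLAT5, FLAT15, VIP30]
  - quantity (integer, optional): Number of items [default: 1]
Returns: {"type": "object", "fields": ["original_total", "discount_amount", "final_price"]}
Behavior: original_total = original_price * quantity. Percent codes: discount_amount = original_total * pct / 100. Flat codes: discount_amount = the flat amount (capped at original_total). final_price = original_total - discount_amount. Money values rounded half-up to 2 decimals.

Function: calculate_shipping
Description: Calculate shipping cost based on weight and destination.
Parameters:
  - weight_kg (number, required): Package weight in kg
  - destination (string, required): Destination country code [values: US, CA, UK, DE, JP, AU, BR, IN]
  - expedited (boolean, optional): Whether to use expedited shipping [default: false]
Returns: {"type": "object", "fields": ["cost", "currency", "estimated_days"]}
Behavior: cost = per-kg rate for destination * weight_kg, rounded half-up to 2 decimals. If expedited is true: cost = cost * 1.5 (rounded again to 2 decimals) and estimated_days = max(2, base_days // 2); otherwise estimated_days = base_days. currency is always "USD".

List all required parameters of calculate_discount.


Parameters of calculate_discount and their required/optional flag:
  original_price: required
  discount_code: required
  quantity: optional
discount_code, original_price


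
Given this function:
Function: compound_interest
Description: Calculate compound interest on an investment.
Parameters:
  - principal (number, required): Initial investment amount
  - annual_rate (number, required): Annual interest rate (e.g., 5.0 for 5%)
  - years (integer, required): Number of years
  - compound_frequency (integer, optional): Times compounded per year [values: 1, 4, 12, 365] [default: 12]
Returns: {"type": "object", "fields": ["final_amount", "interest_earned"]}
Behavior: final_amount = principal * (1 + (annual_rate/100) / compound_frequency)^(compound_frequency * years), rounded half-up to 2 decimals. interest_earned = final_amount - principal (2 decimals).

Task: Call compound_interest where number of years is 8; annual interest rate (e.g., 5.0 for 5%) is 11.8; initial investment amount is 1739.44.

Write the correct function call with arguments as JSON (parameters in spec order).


Mapping each described value to its parameter name:
  'Number of years' -> years = 8
  'Annual interest rate (e.g., 5.0 for 5%)' -> annual_rate = 11.8
  'Initial investment amount' -> principal = 1739.44
compound_interest({"principal": 1739.44, "annual_rate": 11.8, "years": 8})


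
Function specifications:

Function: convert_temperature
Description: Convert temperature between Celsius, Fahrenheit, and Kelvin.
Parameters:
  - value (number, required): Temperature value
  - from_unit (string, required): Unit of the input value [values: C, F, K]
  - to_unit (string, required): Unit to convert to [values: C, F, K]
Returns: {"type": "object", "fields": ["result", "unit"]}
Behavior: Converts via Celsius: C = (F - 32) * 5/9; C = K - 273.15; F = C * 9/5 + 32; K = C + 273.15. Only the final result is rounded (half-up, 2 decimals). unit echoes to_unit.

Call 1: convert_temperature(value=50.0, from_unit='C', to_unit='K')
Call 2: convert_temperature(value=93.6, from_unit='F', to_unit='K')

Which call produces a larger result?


Call 1:
  Input already in C: 50
  To K: 50 + 273.15 = 323.15
  Round to 2 decimals: 323.15
  -> 323.15 K
Call 2:
  To C: (93.6 - 32) * 5/9 = 34.222222
  To K: 34.222222 + 273.15 = 307.372222
  Round to 2 decimals: 307.37
  -> 307.37 K
Call 1 (323.15 K)


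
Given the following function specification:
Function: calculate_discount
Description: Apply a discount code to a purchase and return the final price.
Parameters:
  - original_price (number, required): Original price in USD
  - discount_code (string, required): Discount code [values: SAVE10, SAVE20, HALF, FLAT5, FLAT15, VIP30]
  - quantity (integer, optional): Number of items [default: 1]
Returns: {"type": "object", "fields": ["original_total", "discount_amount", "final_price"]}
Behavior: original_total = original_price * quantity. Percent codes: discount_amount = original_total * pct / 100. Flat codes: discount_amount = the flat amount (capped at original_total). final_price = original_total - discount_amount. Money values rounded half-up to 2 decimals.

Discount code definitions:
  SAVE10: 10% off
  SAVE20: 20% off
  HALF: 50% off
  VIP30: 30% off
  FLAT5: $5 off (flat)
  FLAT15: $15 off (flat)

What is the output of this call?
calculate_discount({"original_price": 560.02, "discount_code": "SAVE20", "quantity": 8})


original_total = 560.02 * 8 = 4480.16
SAVE20 = 20% off: discount_amount = 4480.16 * 20/100 = 896.032 -> 896.03
final_price = 4480.16 - 896.03 = 3584.13
Output:
{"original_total": 4480.16, "discount_amount": 896.03, "final_price": 3584.13}


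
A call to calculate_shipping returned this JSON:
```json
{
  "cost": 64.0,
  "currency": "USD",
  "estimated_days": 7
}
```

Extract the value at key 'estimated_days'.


7


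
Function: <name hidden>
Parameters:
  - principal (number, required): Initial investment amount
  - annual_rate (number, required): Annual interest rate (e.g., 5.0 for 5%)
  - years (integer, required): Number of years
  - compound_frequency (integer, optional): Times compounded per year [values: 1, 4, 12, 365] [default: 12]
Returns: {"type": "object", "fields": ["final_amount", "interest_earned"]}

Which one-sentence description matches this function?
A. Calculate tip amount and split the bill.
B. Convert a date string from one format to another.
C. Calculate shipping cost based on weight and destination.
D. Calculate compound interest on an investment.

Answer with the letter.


Parameters principal, annual_rate, years, compound_frequency and return ["final_amount", "interest_earned"] fit: Calculate compound interest on an investment.
D


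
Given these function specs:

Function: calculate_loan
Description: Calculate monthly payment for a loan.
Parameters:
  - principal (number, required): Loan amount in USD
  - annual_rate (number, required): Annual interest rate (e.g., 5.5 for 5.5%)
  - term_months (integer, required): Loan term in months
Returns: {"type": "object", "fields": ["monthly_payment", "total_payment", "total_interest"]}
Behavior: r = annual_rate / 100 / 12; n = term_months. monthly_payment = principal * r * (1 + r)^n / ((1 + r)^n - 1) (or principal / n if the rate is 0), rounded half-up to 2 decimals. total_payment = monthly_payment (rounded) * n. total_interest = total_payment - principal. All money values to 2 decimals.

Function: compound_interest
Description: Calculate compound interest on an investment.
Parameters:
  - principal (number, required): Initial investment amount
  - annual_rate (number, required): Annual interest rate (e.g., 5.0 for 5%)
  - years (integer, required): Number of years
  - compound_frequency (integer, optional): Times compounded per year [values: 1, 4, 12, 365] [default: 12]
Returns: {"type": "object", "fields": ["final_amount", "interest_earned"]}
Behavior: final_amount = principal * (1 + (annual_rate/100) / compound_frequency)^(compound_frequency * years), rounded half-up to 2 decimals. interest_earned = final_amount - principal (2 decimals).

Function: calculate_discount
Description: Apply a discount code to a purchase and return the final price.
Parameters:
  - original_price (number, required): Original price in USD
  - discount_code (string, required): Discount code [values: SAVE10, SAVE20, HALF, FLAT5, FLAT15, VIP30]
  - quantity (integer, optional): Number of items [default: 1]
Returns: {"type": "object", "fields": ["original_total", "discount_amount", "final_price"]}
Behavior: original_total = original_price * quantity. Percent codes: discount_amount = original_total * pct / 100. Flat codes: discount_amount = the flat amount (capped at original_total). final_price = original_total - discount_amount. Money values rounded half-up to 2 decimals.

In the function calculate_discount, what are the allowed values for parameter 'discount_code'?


The calculate_discount spec declares:
  - discount_code (string, required): Discount code [values: SAVE10, SAVE20, HALF, FLAT5, FLAT15, VIP30]
Allowed values:
SAVE10, SAVE20, HALF, FLAT5, FLAT15, VIP30
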